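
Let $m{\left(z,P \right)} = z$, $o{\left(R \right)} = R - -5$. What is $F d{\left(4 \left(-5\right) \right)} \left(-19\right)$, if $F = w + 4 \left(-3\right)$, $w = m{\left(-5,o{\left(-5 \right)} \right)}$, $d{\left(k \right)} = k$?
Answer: $-6460$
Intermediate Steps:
$o{\left(R \right)} = 5 + R$ ($o{\left(R \right)} = R + 5 = 5 + R$)
$w = -5$
$F = -17$ ($F = -5 + 4 \left(-3\right) = -5 - 12 = -17$)
$F d{\left(4 \left(-5\right) \right)} \left(-19\right) = - 17 \cdot 4 \left(-5\right) \left(-19\right) = \left(-17\right) \left(-20\right) \left(-19\right) = 340 \left(-19\right) = -6460$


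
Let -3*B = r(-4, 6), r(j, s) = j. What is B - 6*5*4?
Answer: -356/3 ≈ -118.67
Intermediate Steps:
B = 4/3 (B = -1/3*(-4) = 4/3 ≈ 1.3333)
B - 6*5*4 = 4/3 - 6*5*4 = 4/3 - 30*4 = 4/3 - 120 = -356/3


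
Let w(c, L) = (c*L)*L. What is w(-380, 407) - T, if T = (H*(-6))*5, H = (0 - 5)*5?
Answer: -62947370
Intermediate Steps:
w(c, L) = c*L**2 (w(c, L) = (L*c)*L = c*L**2)
H = -25 (H = -5*5 = -25)
T = 750 (T = -25*(-6)*5 = 150*5 = 750)
w(-380, 407) - T = -380*407**2 - 1*750 = -380*165649 - 750 = -62946620 - 750 = -62947370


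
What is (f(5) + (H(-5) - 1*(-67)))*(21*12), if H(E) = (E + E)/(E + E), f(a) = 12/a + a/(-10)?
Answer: 88074/5 ≈ 17615.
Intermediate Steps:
f(a) = 12/a - a/10 (f(a) = 12/a + a*(-1/10) = 12/a - a/10)
H(E) = 1 (H(E) = (2*E)/((2*E)) = (2*E)*(1/(2*E)) = 1)
(f(5) + (H(-5) - 1*(-67)))*(21*12) = ((12/5 - 1/10*5) + (1 - 1*(-67)))*(21*12) = ((12*(1/5) - 1/2) + (1 + 67))*252 = ((12/5 - 1/2) + 68)*252 = (19/10 + 68)*252 = (699/10)*252 = 88074/5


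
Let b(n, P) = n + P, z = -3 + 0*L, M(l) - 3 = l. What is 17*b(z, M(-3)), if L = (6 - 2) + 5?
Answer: -51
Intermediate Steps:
M(l) = 3 + l
L = 9 (L = 4 + 5 = 9)
z = -3 (z = -3 + 0*9 = -3 + 0 = -3)
b(n, P) = P + n
17*b(z, M(-3)) = 17*((3 - 3) - 3) = 17*(0 - 3) = 17*(-3) = -51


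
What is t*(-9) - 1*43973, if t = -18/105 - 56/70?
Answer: -1538749/35 ≈ -43964.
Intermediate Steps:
t = -34/35 (t = -18*1/105 - 56*1/70 = -6/35 - 4/5 = -34/35 ≈ -0.97143)
t*(-9) - 1*43973 = -34/35*(-9) - 1*43973 = 306/35 - 43973 = -1538749/35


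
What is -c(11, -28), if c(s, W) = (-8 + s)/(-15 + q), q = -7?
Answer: 3/22 ≈ 0.13636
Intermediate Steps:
c(s, W) = 4/11 - s/22 (c(s, W) = (-8 + s)/(-15 - 7) = (-8 + s)/(-22) = (-8 + s)*(-1/22) = 4/11 - s/22)
-c(11, -28) = -(4/11 - 1/22*11) = -(4/11 - ½) = -1*(-3/22) = 3/22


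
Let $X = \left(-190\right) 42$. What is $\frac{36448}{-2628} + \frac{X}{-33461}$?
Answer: $- \frac{299653772}{21983877} \approx -13.631$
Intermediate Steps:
$X = -7980$
$\frac{36448}{-2628} + \frac{X}{-33461} = \frac{36448}{-2628} - \frac{7980}{-33461} = 36448 \left(- \frac{1}{2628}\right) - - \frac{7980}{33461} = - \frac{9112}{657} + \frac{7980}{33461} = - \frac{299653772}{21983877}$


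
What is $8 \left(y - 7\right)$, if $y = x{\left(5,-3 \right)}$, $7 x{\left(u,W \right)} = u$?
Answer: $- \frac{352}{7} \approx -50.286$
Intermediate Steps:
$x{\left(u,W \right)} = \frac{u}{7}$
$y = \frac{5}{7}$ ($y = \frac{1}{7} \cdot 5 = \frac{5}{7} \approx 0.71429$)
$8 \left(y - 7\right) = 8 \left(\frac{5}{7} - 7\right) = 8 \left(- \frac{44}{7}\right) = - \frac{352}{7}$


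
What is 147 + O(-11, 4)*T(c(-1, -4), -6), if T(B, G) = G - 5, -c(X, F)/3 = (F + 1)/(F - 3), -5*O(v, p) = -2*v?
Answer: 977/5 ≈ 195.40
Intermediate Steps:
O(v, p) = 2*v/5 (O(v, p) = -(-2)*v/5 = 2*v/5)
c(X, F) = -3*(1 + F)/(-3 + F) (c(X, F) = -3*(F + 1)/(F - 3) = -3*(1 + F)/(-3 + F))
T(B, G) = -5 + G
147 + O(-11, 4)*T(c(-1, -4), -6) = 147 + ((2/5)*(-11))*(-5 - 6) = 147 - 22/5*(-11) = 147 + 242/5 = 977/5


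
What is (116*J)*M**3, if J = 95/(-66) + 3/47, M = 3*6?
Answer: -481112784/517 ≈ -9.3059e+5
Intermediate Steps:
M = 18
J = -4267/3102 (J = 95*(-1/66) + 3*(1/47) = -95/66 + 3/47 = -4267/3102 ≈ -1.3756)
(116*J)*M**3 = (116*(-4267/3102))*18**3 = -247486/1551*5832 = -481112784/517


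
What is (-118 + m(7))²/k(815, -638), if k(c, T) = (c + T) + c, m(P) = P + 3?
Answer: 729/62 ≈ 11.758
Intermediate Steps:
m(P) = 3 + P
k(c, T) = T + 2*c (k(c, T) = (T + c) + c = T + 2*c)
(-118 + m(7))²/k(815, -638) = (-118 + (3 + 7))²/(-638 + 2*815) = (-118 + 10)²/(-638 + 1630) = (-108)²/992 = 11664*(1/992) = 729/62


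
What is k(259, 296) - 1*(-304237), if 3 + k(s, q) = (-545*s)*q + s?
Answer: -41477387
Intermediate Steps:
k(s, q) = -3 + s - 545*q*s (k(s, q) = -3 + ((-545*s)*q + s) = -3 + (-545*q*s + s) = -3 + (s - 545*q*s) = -3 + s - 545*q*s)
k(259, 296) - 1*(-304237) = (-3 + 259 - 545*296*259) - 1*(-304237) = (-3 + 259 - 41781880) + 304237 = -41781624 + 304237 = -41477387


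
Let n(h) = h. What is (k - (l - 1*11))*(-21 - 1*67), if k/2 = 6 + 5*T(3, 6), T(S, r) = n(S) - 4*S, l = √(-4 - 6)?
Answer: 5896 + 88*I*√10 ≈ 5896.0 + 278.28*I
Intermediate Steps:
l = I*√10 (l = √(-10) = I*√10 ≈ 3.1623*I)
T(S, r) = -3*S (T(S, r) = S - 4*S = -3*S)
k = -78 (k = 2*(6 + 5*(-3*3)) = 2*(6 + 5*(-9)) = 2*(6 - 45) = 2*(-39) = -78)
(k - (l - 1*11))*(-21 - 1*67) = (-78 - (I*√10 - 1*11))*(-21 - 1*67) = (-78 - (I*√10 - 11))*(-21 - 67) = (-78 - (-11 + I*√10))*(-88) = (-78 + (11 - I*√10))*(-88) = (-67 - I*√10)*(-88) = 5896 + 88*I*√10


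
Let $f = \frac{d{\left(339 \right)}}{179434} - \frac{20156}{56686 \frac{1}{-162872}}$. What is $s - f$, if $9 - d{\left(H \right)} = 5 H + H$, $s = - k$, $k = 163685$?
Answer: $- \frac{1126979674033839}{5085697862} \approx -2.216 \cdot 10^{5}$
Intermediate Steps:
$s = -163685$ ($s = \left(-1\right) 163685 = -163685$)
$d{\left(H \right)} = 9 - 6 H$ ($d{\left(H \right)} = 9 - \left(5 H + H\right) = 9 - 6 H$)
$f = \frac{294527219492369}{5085697862}$ ($f = \frac{9 - 2034}{179434} - \frac{20156}{56686 \frac{1}{-162872}} = \left(9 - 2034\right) \frac{1}{179434} - \frac{20156}{56686 \left(- \frac{1}{162872}\right)} = \left(-2025\right) \frac{1}{179434} - \frac{20156}{- \frac{28343}{81436}} = - \frac{2025}{179434} - - \frac{1641424016}{28343} = - \frac{2025}{179434} + \frac{1641424016}{28343} = \frac{294527219492369}{5085697862} \approx 57913.0$)
$s - f = -163685 - \frac{294527219492369}{5085697862} = - \frac{1126979674033839}{5085697862}$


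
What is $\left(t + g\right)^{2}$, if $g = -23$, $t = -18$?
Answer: $1681$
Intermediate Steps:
$\left(t + g\right)^{2} = \left(-18 - 23\right)^{2} = \left(-41\right)^{2} = 1681$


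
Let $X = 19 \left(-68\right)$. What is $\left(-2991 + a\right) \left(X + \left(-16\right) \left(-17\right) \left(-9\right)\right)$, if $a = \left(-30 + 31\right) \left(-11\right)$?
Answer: $11227480$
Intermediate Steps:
$a = -11$ ($a = 1 \left(-11\right) = -11$)
$X = -1292$
$\left(-2991 + a\right) \left(X + \left(-16\right) \left(-17\right) \left(-9\right)\right) = \left(-2991 - 11\right) \left(-1292 + \left(-16\right) \left(-17\right) \left(-9\right)\right) = - 3002 \left(-1292 + 272 \left(-9\right)\right) = - 3002 \left(-1292 - 2448\right) = \left(-3002\right) \left(-3740\right) = 11227480$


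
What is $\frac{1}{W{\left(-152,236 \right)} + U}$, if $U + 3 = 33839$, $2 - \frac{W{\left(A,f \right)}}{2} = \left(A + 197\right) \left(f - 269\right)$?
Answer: $\frac{1}{36810} \approx 2.7167 \cdot 10^{-5}$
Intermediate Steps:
$W{\left(A,f \right)} = 4 - 2 \left(-269 + f\right) \left(197 + A\right)$ ($W{\left(A,f \right)} = 4 - 2 \left(A + 197\right) \left(f - 269\right) = 4 - 2 \left(197 + A\right) \left(-269 + f\right) = 4 - 2 \left(-269 + f\right) \left(197 + A\right)$)
$U = 33836$ ($U = -3 + 33839 = 33836$)
$\frac{1}{W{\left(-152,236 \right)} + U} = \frac{1}{\left(105990 - 92984 + 538 \left(-152\right) - \left(-304\right) 236\right) + 33836} = \frac{1}{\left(105990 - 92984 - 81776 + 71744\right) + 33836} = \frac{1}{2974 + 33836} = \frac{1}{36810}$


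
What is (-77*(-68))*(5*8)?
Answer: 209440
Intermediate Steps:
(-77*(-68))*(5*8) = 5236*40 = 209440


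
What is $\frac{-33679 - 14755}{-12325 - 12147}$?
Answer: $\frac{24217}{12236} \approx 1.9792$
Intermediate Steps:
$\frac{-33679 - 14755}{-12325 - 12147} = - \frac{48434}{-24472} = \left(-48434\right) \left(- \frac{1}{24472}\right) = \frac{24217}{12236}$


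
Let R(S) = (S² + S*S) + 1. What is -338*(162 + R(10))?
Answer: -122694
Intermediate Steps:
R(S) = 1 + 2*S² (R(S) = (S² + S²) + 1 = 2*S² + 1 = 1 + 2*S²)
-338*(162 + R(10)) = -338*(162 + (1 + 2*10²)) = -338*(162 + (1 + 2*100)) = -338*(162 + (1 + 200)) = -338*(162 + 201) = -338*363 = -122694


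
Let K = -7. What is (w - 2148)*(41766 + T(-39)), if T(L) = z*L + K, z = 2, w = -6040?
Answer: -341284028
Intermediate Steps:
T(L) = -7 + 2*L (T(L) = 2*L - 7 = -7 + 2*L)
(w - 2148)*(41766 + T(-39)) = (-6040 - 2148)*(41766 + (-7 + 2*(-39))) = -8188*(41766 + (-7 - 78)) = -8188*(41766 - 85) = -8188*41681 = -341284028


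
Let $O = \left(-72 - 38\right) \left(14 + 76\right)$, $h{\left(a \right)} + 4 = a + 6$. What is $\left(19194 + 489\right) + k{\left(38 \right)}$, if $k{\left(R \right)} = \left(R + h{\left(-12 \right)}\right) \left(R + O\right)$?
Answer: $-256453$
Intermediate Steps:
$h{\left(a \right)} = 2 + a$ ($h{\left(a \right)} = -4 + \left(a + 6\right) = -4 + \left(6 + a\right) = 2 + a$)
$O = -9900$ ($O = \left(-110\right) 90 = -9900$)
$k{\left(R \right)} = \left(-9900 + R\right) \left(-10 + R\right)$ ($k{\left(R \right)} = \left(R + \left(2 - 12\right)\right) \left(R - 9900\right) = \left(R - 10\right) \left(-9900 + R\right) = \left(-10 + R\right) \left(-9900 + R\right) = \left(-9900 + R\right) \left(-10 + R\right)$)
$\left(19194 + 489\right) + k{\left(38 \right)} = \left(19194 + 489\right) + \left(99000 + 38^{2} - 376580\right) = 19683 + \left(99000 + 1444 - 376580\right) = 19683 - 276136 = -256453$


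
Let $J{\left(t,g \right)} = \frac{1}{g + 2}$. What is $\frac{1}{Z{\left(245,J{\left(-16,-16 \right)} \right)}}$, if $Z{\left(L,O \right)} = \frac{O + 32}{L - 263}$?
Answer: $- \frac{84}{149} \approx -0.56376$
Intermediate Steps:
$J{\left(t,g \right)} = \frac{1}{2 + g}$
$Z{\left(L,O \right)} = \frac{32 + O}{-263 + L}$
$\frac{1}{Z{\left(245,J{\left(-16,-16 \right)} \right)}} = \frac{1}{\frac{1}{-263 + 245} \left(32 + \frac{1}{2 - 16}\right)} = \frac{1}{\frac{1}{-18} \left(32 + \frac{1}{-14}\right)} = \frac{1}{\left(- \frac{1}{18}\right) \left(32 - \frac{1}{14}\right)} = \frac{1}{\left(- \frac{1}{18}\right) \frac{447}{14}} = \frac{1}{- \frac{149}{84}} = - \frac{84}{149}$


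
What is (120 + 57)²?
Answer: 31329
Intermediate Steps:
(120 + 57)² = 177² = 31329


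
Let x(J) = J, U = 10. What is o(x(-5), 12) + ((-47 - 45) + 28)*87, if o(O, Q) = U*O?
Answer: -5618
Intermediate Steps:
o(O, Q) = 10*O
o(x(-5), 12) + ((-47 - 45) + 28)*87 = 10*(-5) + ((-47 - 45) + 28)*87 = -50 + (-92 + 28)*87 = -50 - 64*87 = -50 - 5568 = -5618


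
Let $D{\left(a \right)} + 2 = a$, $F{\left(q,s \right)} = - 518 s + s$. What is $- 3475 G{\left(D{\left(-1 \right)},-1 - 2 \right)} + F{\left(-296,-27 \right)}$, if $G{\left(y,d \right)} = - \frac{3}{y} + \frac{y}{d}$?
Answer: $7009$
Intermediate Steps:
$F{\left(q,s \right)} = - 517 s$
$D{\left(a \right)} = -2 + a$
$- 3475 G{\left(D{\left(-1 \right)},-1 - 2 \right)} + F{\left(-296,-27 \right)} = - 3475 \left(- \frac{3}{-2 - 1} + \frac{-2 - 1}{-1 - 2}\right) - -13959 = - 3475 \left(- \frac{3}{-3} - \frac{3}{-3}\right) + 13959 = - 3475 \left(\left(-3\right) \left(- \frac{1}{3}\right) - -1\right) + 13959 = - 3475 \left(1 + 1\right) + 13959 = \left(-3475\right) 2 + 13959 = -6950 + 13959 = 7009$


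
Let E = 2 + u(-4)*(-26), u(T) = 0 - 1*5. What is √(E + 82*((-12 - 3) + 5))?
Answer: 4*I*√43 ≈ 26.23*I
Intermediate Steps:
u(T) = -5 (u(T) = 0 - 5 = -5)
E = 132 (E = 2 - 5*(-26) = 2 + 130 = 132)
√(E + 82*((-12 - 3) + 5)) = √(132 + 82*((-12 - 3) + 5)) = √(132 + 82*(-15 + 5)) = √(132 + 82*(-10)) = √(132 - 820) = √(-688) = 4*I*√43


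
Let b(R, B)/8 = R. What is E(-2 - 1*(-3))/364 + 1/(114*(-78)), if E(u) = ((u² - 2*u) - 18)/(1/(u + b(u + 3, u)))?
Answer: -2062/1197 ≈ -1.7226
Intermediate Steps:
b(R, B) = 8*R
E(u) = (24 + 9*u)*(-18 + u² - 2*u) (E(u) = ((u² - 2*u) - 18)/(1/(u + 8*(u + 3))) = (-18 + u² - 2*u)/(1/(u + 8*(3 + u))) = (-18 + u² - 2*u)/(1/(u + (24 + 8*u))) = (-18 + u² - 2*u)/(1/(24 + 9*u)) = (-18 + u² - 2*u)*(24 + 9*u) = (24 + 9*u)*(-18 + u² - 2*u))
E(-2 - 1*(-3))/364 + 1/(114*(-78)) = (-432 - 210*(-2 - 1*(-3)) + 6*(-2 - 1*(-3))² + 9*(-2 - 1*(-3))³)/364 + 1/(114*(-78)) = (-432 - 210*(-2 + 3) + 6*(-2 + 3)² + 9*(-2 + 3)³)*(1/364) + (1/114)*(-1/78) = (-432 - 210*1 + 6*1² + 9*1³)*(1/364) - 1/8892 = (-432 - 210 + 6*1 + 9*1)*(1/364) - 1/8892 = (-432 - 210 + 6 + 9)*(1/364) - 1/8892 = -627*1/364 - 1/8892 = -627/364 - 1/8892 = -2062/1197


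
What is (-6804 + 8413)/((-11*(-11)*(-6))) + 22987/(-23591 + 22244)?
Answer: -6285295/325974 ≈ -19.282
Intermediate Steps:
(-6804 + 8413)/((-11*(-11)*(-6))) + 22987/(-23591 + 22244) = 1609/((121*(-6))) + 22987/(-1347) = 1609/(-726) + 22987*(-1/1347) = 1609*(-1/726) - 22987/1347 = -1609/726 - 22987/1347 = -6285295/325974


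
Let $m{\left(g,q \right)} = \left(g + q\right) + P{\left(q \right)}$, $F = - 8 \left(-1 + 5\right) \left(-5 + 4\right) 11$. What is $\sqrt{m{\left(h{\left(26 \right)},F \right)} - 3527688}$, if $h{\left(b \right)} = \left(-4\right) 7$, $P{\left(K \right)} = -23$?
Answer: $i \sqrt{3527387} \approx 1878.1 i$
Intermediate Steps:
$h{\left(b \right)} = -28$
$F = 352$ ($F = - 8 \cdot 4 \left(-1\right) 11 = \left(-8\right) \left(-4\right) 11 = 32 \cdot 11 = 352$)
$m{\left(g,q \right)} = -23 + g + q$ ($m{\left(g,q \right)} = \left(g + q\right) - 23 = -23 + g + q$)
$\sqrt{m{\left(h{\left(26 \right)},F \right)} - 3527688} = \sqrt{\left(-23 - 28 + 352\right) - 3527688} = \sqrt{301 - 3527688} = \sqrt{-3527387} = i \sqrt{3527387}$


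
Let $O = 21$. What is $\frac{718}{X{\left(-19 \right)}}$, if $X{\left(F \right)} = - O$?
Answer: $- \frac{718}{21} \approx -34.19$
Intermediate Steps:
$X{\left(F \right)} = -21$ ($X{\left(F \right)} = \left(-1\right) 21 = -21$)
$\frac{718}{X{\left(-19 \right)}} = \frac{718}{-21} = 718 \left(- \frac{1}{21}\right) = - \frac{718}{21}$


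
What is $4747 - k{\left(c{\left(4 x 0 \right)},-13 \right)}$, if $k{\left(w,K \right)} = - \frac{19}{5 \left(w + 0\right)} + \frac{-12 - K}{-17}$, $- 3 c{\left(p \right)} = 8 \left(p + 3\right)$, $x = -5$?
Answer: $\frac{3227677}{680} \approx 4746.6$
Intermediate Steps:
$c{\left(p \right)} = -8 - \frac{8 p}{3}$ ($c{\left(p \right)} = - \frac{8 \left(p + 3\right)}{3} = - \frac{8 \left(3 + p\right)}{3} = - \frac{24 + 8 p}{3} = -8 - \frac{8 p}{3}$)
$k{\left(w,K \right)} = \frac{12}{17} - \frac{19}{5 w} + \frac{K}{17}$ ($k{\left(w,K \right)} = - \frac{19}{5 w} + \left(-12 - K\right) \left(- \frac{1}{17}\right) = - 19 \frac{1}{5 w} + \left(\frac{12}{17} + \frac{K}{17}\right) = - \frac{19}{5 w} + \left(\frac{12}{17} + \frac{K}{17}\right) = \frac{12}{17} - \frac{19}{5 w} + \frac{K}{17}$)
$4747 - k{\left(c{\left(4 x 0 \right)},-13 \right)} = 4747 - \frac{-323 + 5 \left(-8 - \frac{8 \cdot 4 \left(-5\right) 0}{3}\right) \left(12 - 13\right)}{85 \left(-8 - \frac{8 \cdot 4 \left(-5\right) 0}{3}\right)} = 4747 - \frac{-323 + 5 \left(-8 - \frac{8 \left(\left(-20\right) 0\right)}{3}\right) \left(-1\right)}{85 \left(-8 - \frac{8 \left(\left(-20\right) 0\right)}{3}\right)} = 4747 - \frac{-323 + 5 \left(-8 - 0\right) \left(-1\right)}{85 \left(-8 - 0\right)} = 4747 - \frac{-323 + 5 \left(-8 + 0\right) \left(-1\right)}{85 \left(-8 + 0\right)} = 4747 - \frac{-323 + 5 \left(-8\right) \left(-1\right)}{85 \left(-8\right)} = 4747 - \frac{1}{85} \left(- \frac{1}{8}\right) \left(-323 + 40\right) = 4747 - \frac{1}{85} \left(- \frac{1}{8}\right) \left(-283\right) = 4747 - \frac{283}{680} = \frac{3227677}{680}$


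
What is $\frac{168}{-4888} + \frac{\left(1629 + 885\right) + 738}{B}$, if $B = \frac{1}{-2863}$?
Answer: $- \frac{5688700857}{611} \approx -9.3105 \cdot 10^{6}$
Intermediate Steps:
$B = - \frac{1}{2863} \approx -0.00034928$
$\frac{168}{-4888} + \frac{\left(1629 + 885\right) + 738}{B} = \frac{168}{-4888} + \frac{\left(1629 + 885\right) + 738}{- \frac{1}{2863}} = 168 \left(- \frac{1}{4888}\right) + \left(2514 + 738\right) \left(-2863\right) = - \frac{21}{611} + 3252 \left(-2863\right) = - \frac{21}{611} - 9310476 = - \frac{5688700857}{611}$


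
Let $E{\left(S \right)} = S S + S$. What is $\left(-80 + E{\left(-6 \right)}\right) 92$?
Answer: $-4600$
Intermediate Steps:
$E{\left(S \right)} = S + S^{2}$ ($E{\left(S \right)} = S^{2} + S = S + S^{2}$)
$\left(-80 + E{\left(-6 \right)}\right) 92 = \left(-80 - 6 \left(1 - 6\right)\right) 92 = \left(-80 - -30\right) 92 = \left(-80 + 30\right) 92 = \left(-50\right) 92 = -4600$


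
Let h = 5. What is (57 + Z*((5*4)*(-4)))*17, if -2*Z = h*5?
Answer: 17969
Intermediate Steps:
Z = -25/2 (Z = -5*5/2 = -½*25 = -25/2 ≈ -12.500)
(57 + Z*((5*4)*(-4)))*17 = (57 - 25*5*4*(-4)/2)*17 = (57 - 250*(-4))*17 = (57 - 25/2*(-80))*17 = (57 + 1000)*17 = 1057*17 = 17969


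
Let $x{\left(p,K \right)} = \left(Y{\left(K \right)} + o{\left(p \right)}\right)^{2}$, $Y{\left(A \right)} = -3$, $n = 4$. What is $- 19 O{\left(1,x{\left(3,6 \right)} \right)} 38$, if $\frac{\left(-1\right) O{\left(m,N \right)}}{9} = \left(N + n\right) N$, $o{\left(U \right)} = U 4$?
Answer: $44738730$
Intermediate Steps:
$o{\left(U \right)} = 4 U$
$x{\left(p,K \right)} = \left(-3 + 4 p\right)^{2}$
$O{\left(m,N \right)} = - 9 N \left(4 + N\right)$ ($O{\left(m,N \right)} = - 9 \left(N + 4\right) N = - 9 \left(4 + N\right) N = - 9 N \left(4 + N\right)$)
$- 19 O{\left(1,x{\left(3,6 \right)} \right)} 38 = - 19 \left(- 9 \left(-3 + 4 \cdot 3\right)^{2} \left(4 + \left(-3 + 4 \cdot 3\right)^{2}\right)\right) 38 = - 19 \left(- 9 \left(-3 + 12\right)^{2} \left(4 + \left(-3 + 12\right)^{2}\right)\right) 38 = - 19 \left(- 9 \cdot 9^{2} \left(4 + 9^{2}\right)\right) 38 = - 19 \left(\left(-9\right) 81 \left(4 + 81\right)\right) 38 = - 19 \left(\left(-9\right) 81 \cdot 85\right) 38 = \left(-19\right) \left(-61965\right) 38 = 1177335 \cdot 38 = 44738730$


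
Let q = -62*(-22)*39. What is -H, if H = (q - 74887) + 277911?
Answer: -256220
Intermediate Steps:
q = 53196 (q = 1364*39 = 53196)
H = 256220 (H = (53196 - 74887) + 277911 = -21691 + 277911 = 256220)
-H = -1*256220 = -256220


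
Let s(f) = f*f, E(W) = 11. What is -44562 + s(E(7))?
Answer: -44441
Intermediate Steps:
s(f) = f²
-44562 + s(E(7)) = -44562 + 11² = -44562 + 121 = -44441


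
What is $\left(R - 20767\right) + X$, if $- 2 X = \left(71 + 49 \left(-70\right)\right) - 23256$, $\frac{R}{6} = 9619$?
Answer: $\frac{100509}{2} \approx 50255.0$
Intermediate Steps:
$R = 57714$ ($R = 6 \cdot 9619 = 57714$)
$X = \frac{26615}{2}$ ($X = - \frac{\left(71 + 49 \left(-70\right)\right) - 23256}{2} = - \frac{\left(71 - 3430\right) - 23256}{2} = - \frac{-3359 - 23256}{2} = \left(- \frac{1}{2}\right) \left(-26615\right) = \frac{26615}{2} \approx 13308.0$)
$\left(R - 20767\right) + X = \left(57714 - 20767\right) + \frac{26615}{2} = 36947 + \frac{26615}{2} = \frac{100509}{2}$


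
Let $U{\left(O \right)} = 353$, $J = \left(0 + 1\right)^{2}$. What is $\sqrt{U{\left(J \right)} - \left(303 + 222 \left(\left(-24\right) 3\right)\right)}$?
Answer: $\sqrt{16034} \approx 126.63$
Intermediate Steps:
$J = 1$ ($J = 1^{2} = 1$)
$\sqrt{U{\left(J \right)} - \left(303 + 222 \left(\left(-24\right) 3\right)\right)} = \sqrt{353 - \left(303 + 222 \left(\left(-24\right) 3\right)\right)} = \sqrt{353 - -15681} = \sqrt{353 + \left(15984 - 303\right)} = \sqrt{353 + 15681} = \sqrt{16034}$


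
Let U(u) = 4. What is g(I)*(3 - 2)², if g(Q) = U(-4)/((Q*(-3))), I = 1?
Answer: -4/3 ≈ -1.3333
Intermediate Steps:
g(Q) = -4/(3*Q) (g(Q) = 4/((Q*(-3))) = 4/((-3*Q)) = 4*(-1/(3*Q)) = -4/(3*Q))
g(I)*(3 - 2)² = (-4/3/1)*(3 - 2)² = -4/3*1*1² = -4/3*1 = -4/3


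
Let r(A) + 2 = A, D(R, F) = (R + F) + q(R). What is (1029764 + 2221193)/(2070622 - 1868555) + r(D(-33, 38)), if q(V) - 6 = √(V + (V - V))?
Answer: 5069560/202067 + I*√33 ≈ 25.089 + 5.7446*I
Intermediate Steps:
q(V) = 6 + √V (q(V) = 6 + √(V + (V - V)) = 6 + √(V + 0) = 6 + √V)
D(R, F) = 6 + F + R + √R (D(R, F) = (R + F) + (6 + √R) = (F + R) + (6 + √R) = 6 + F + R + √R)
r(A) = -2 + A
(1029764 + 2221193)/(2070622 - 1868555) + r(D(-33, 38)) = (1029764 + 2221193)/(2070622 - 1868555) + (-2 + (6 + 38 - 33 + √(-33))) = 3250957/202067 + (-2 + (6 + 38 - 33 + I*√33)) = 3250957*(1/202067) + (-2 + (11 + I*√33)) = 3250957/202067 + (9 + I*√33) = 5069560/202067 + I*√33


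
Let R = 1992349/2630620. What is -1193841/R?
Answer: -3140542011420/1992349 ≈ -1.5763e+6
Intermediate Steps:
R = 1992349/2630620 (R = 1992349*(1/2630620) = 1992349/2630620 ≈ 0.75737)
-1193841/R = -1193841/1992349/2630620 = -1193841*2630620/1992349 = -3140542011420/1992349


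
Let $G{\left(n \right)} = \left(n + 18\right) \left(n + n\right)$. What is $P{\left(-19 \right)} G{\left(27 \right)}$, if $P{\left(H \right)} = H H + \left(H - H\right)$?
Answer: $877230$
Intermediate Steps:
$P{\left(H \right)} = H^{2}$ ($P{\left(H \right)} = H^{2} + 0 = H^{2}$)
$G{\left(n \right)} = 2 n \left(18 + n\right)$ ($G{\left(n \right)} = \left(18 + n\right) 2 n = 2 n \left(18 + n\right)$)
$P{\left(-19 \right)} G{\left(27 \right)} = \left(-19\right)^{2} \cdot 2 \cdot 27 \left(18 + 27\right) = 361 \cdot 2 \cdot 27 \cdot 45 = 361 \cdot 2430 = 877230$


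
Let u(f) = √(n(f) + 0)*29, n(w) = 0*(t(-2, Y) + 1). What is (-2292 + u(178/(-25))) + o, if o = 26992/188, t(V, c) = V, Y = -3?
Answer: -100976/47 ≈ -2148.4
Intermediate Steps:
o = 6748/47 (o = 26992*(1/188) = 6748/47 ≈ 143.57)
n(w) = 0 (n(w) = 0*(-2 + 1) = 0*(-1) = 0)
u(f) = 0 (u(f) = √(0 + 0)*29 = √0*29 = 0*29 = 0)
(-2292 + u(178/(-25))) + o = (-2292 + 0) + 6748/47 = -2292 + 6748/47 = -100976/47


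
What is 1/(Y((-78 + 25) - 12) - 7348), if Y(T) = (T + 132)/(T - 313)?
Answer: -378/2777611 ≈ -0.00013609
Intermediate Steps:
Y(T) = (132 + T)/(-313 + T)
1/(Y((-78 + 25) - 12) - 7348) = 1/((132 + ((-78 + 25) - 12))/(-313 + ((-78 + 25) - 12)) - 7348) = 1/((132 + (-53 - 12))/(-313 + (-53 - 12)) - 7348) = 1/((132 - 65)/(-313 - 65) - 7348) = 1/(67/(-378) - 7348) = 1/(-1/378*67 - 7348) = 1/(-67/378 - 7348) = 1/(-2777611/378) = -378/2777611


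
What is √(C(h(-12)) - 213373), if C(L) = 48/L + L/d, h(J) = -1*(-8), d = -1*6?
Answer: I*√1920315/3 ≈ 461.92*I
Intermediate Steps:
d = -6
h(J) = 8
C(L) = 48/L - L/6 (C(L) = 48/L + L/(-6) = 48/L + L*(-⅙) = 48/L - L/6)
√(C(h(-12)) - 213373) = √((48/8 - ⅙*8) - 213373) = √((48*(⅛) - 4/3) - 213373) = √((6 - 4/3) - 213373) = √(14/3 - 213373) = √(-640105/3) = I*√1920315/3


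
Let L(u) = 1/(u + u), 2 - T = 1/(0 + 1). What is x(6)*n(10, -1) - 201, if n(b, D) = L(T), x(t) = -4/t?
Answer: -604/3 ≈ -201.33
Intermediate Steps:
T = 1 (T = 2 - 1/(0 + 1) = 2 - 1/1 = 2 - 1*1 = 2 - 1 = 1)
L(u) = 1/(2*u)
n(b, D) = 1/2 (n(b, D) = (1/2)/1 = (1/2)*1 = 1/2)
x(6)*n(10, -1) - 201 = -4/6*(1/2) - 201 = -4*1/6*(1/2) - 201 = -2/3*1/2 - 201 = -1/3 - 201 = -604/3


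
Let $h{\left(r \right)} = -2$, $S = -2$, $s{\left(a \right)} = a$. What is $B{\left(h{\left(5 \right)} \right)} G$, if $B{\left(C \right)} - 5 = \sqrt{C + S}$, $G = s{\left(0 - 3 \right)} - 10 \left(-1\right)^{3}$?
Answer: $35 + 14 i \approx 35.0 + 14.0 i$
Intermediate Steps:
$G = 7$ ($G = \left(0 - 3\right) - 10 \left(-1\right)^{3} = -3 - -10 = -3 + 10 = 7$)
$B{\left(C \right)} = 5 + \sqrt{-2 + C}$ ($B{\left(C \right)} = 5 + \sqrt{C - 2} = 5 + \sqrt{-2 + C}$)
$B{\left(h{\left(5 \right)} \right)} G = \left(5 + \sqrt{-2 - 2}\right) 7 = \left(5 + \sqrt{-4}\right) 7 = \left(5 + 2 i\right) 7 = 35 + 14 i$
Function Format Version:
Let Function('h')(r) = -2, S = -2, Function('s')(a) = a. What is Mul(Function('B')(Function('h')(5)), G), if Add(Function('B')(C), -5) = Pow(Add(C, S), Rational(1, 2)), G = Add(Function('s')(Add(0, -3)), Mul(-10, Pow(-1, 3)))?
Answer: Add(35, Mul(14, I)) ≈ Add(35.000, Mul(14.000, I))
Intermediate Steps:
G = 7 (G = Add(Add(0, -3), Mul(-10, Pow(-1, 3))) = Add(-3, Mul(-10, -1)) = Add(-3, 10) = 7)
Function('B')(C) = Add(5, Pow(Add(-2, C), Rational(1, 2))) (Function('B')(C) = Add(5, Pow(Add(C, -2), Rational(1, 2))) = Add(5, Pow(Add(-2, C), Rational(1, 2))))
Mul(Function('B')(Function('h')(5)), G) = Mul(Add(5, Pow(Add(-2, -2), Rational(1, 2))), 7) = Mul(Add(5, Pow(-4, Rational(1, 2))), 7) = Mul(Add(5, Mul(2, I)), 7) = Add(35, Mul(14, I))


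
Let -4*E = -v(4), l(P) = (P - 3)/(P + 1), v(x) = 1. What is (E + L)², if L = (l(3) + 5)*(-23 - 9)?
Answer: 408321/16 ≈ 25520.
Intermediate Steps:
l(P) = (-3 + P)/(1 + P)
E = ¼ (E = -(-1)/4 = -¼*(-1) = ¼ ≈ 0.25000)
L = -160 (L = ((-3 + 3)/(1 + 3) + 5)*(-23 - 9) = (0/4 + 5)*(-32) = ((¼)*0 + 5)*(-32) = (0 + 5)*(-32) = 5*(-32) = -160)
(E + L)² = (¼ - 160)² = (-639/4)² = 408321/16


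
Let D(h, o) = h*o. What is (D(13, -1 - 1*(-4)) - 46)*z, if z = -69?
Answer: 483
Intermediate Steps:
(D(13, -1 - 1*(-4)) - 46)*z = (13*(-1 - 1*(-4)) - 46)*(-69) = (13*(-1 + 4) - 46)*(-69) = (13*3 - 46)*(-69) = (39 - 46)*(-69) = -7*(-69) = 483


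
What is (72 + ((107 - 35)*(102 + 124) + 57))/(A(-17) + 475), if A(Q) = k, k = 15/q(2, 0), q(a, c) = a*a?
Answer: 65604/1915 ≈ 34.258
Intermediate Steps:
q(a, c) = a**2
k = 15/4 (k = 15/(2**2) = 15/4 ≈ 3.7500)
A(Q) = 15/4
(72 + ((107 - 35)*(102 + 124) + 57))/(A(-17) + 475) = (72 + ((107 - 35)*(102 + 124) + 57))/(15/4 + 475) = (72 + (72*226 + 57))/(1915/4) = (72 + (16272 + 57))*(4/1915) = (72 + 16329)*(4/1915) = 16401*(4/1915) = 65604/1915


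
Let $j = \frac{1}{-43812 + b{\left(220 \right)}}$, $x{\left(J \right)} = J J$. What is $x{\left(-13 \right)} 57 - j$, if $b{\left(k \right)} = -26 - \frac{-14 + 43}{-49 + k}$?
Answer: $\frac{72212118162}{7496327} \approx 9633.0$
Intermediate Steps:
$b{\left(k \right)} = -26 - \frac{29}{-49 + k}$
$x{\left(J \right)} = J^{2}$
$j = - \frac{171}{7496327}$ ($j = \frac{1}{-43812 + \frac{1245 - 5720}{-49 + 220}} = \frac{1}{-43812 + \frac{1245 - 5720}{171}} = \frac{1}{-43812 + \frac{1}{171} \left(-4475\right)} = \frac{1}{-43812 - \frac{4475}{171}} = \frac{1}{- \frac{7496327}{171}} = - \frac{171}{7496327} \approx -2.2811 \cdot 10^{-5}$)
$x{\left(-13 \right)} 57 - j = \left(-13\right)^{2} \cdot 57 - - \frac{171}{7496327} = 169 \cdot 57 + \frac{171}{7496327} = 9633 + \frac{171}{7496327} = \frac{72212118162}{7496327}$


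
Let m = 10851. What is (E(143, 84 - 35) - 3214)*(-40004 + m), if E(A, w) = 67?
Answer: 91744491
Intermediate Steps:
(E(143, 84 - 35) - 3214)*(-40004 + m) = (67 - 3214)*(-40004 + 10851) = -3147*(-29153) = 91744491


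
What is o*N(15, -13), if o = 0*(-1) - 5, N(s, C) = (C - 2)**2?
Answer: -1125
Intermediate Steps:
N(s, C) = (-2 + C)**2
o = -5 (o = 0 - 5 = -5)
o*N(15, -13) = -5*(-2 - 13)**2 = -5*(-15)**2 = -5*225 = -1125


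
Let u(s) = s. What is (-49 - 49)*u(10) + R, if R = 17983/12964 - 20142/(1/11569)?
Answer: -431560034287/1852 ≈ -2.3302e+8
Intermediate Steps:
R = -431558219327/1852 (R = 17983*(1/12964) - 20142/1/11569 = 2569/1852 - 20142*11569 = 2569/1852 - 233022798 = -431558219327/1852 ≈ -2.3302e+8)
(-49 - 49)*u(10) + R = (-49 - 49)*10 - 431558219327/1852 = -98*10 - 431558219327/1852 = -980 - 431558219327/1852 = -431560034287/1852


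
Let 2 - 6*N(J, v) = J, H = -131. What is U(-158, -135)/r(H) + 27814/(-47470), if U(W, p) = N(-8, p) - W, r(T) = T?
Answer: -16834516/9327855 ≈ -1.8048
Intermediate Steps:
N(J, v) = ⅓ - J/6
U(W, p) = 5/3 - W (U(W, p) = (⅓ - ⅙*(-8)) - W = (⅓ + 4/3) - W = 5/3 - W)
U(-158, -135)/r(H) + 27814/(-47470) = (5/3 - 1*(-158))/(-131) + 27814/(-47470) = (5/3 + 158)*(-1/131) + 27814*(-1/47470) = (479/3)*(-1/131) - 13907/23735 = -479/393 - 13907/23735 = -16834516/9327855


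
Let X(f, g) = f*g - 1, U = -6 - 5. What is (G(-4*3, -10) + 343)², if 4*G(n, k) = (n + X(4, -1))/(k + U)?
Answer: 831111241/7056 ≈ 1.1779e+5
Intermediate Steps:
U = -11
X(f, g) = -1 + f*g
G(n, k) = (-5 + n)/(4*(-11 + k)) (G(n, k) = ((n + (-1 + 4*(-1)))/(k - 11))/4 = ((n + (-1 - 4))/(-11 + k))/4 = ((n - 5)/(-11 + k))/4 = ((-5 + n)/(-11 + k))/4 = (-5 + n)/(4*(-11 + k)))
(G(-4*3, -10) + 343)² = ((-5 - 4*3)/(4*(-11 - 10)) + 343)² = ((¼)*(-5 - 12)/(-21) + 343)² = ((¼)*(-1/21)*(-17) + 343)² = (17/84 + 343)² = (28829/84)² = 831111241/7056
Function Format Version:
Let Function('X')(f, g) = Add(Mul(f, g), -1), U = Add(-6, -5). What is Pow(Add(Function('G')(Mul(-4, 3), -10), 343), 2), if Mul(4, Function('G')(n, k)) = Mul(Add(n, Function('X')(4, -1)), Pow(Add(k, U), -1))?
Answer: Rational(831111241, 7056) ≈ 1.1779e+5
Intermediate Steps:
U = -11
Function('X')(f, g) = Add(-1, Mul(f, g))
Function('G')(n, k) = Mul(Rational(1, 4), Pow(Add(-11, k), -1), Add(-5, n)) (Function('G')(n, k) = Mul(Rational(1, 4), Mul(Add(n, Add(-1, Mul(4, -1))), Pow(Add(k, -11), -1))) = Mul(Rational(1, 4), Mul(Add(n, Add(-1, -4)), Pow(Add(-11, k), -1))) = Mul(Rational(1, 4), Mul(Add(n, -5), Pow(Add(-11, k), -1))) = Mul(Rational(1, 4), Mul(Add(-5, n), Pow(Add(-11, k), -1))) = Mul(Rational(1, 4), Mul(Pow(Add(-11, k), -1), Add(-5, n))) = Mul(Rational(1, 4), Pow(Add(-11, k), -1), Add(-5, n)))
Pow(Add(Function('G')(Mul(-4, 3), -10), 343), 2) = Pow(Add(Mul(Rational(1, 4), Pow(Add(-11, -10), -1), Add(-5, Mul(-4, 3))), 343), 2) = Pow(Add(Mul(Rational(1, 4), Pow(-21, -1), Add(-5, -12)), 343), 2) = Pow(Add(Mul(Rational(1, 4), Rational(-1, 21), -17), 343), 2) = Pow(Add(Rational(17, 84), 343), 2) = Pow(Rational(28829, 84), 2) = Rational(831111241, 7056)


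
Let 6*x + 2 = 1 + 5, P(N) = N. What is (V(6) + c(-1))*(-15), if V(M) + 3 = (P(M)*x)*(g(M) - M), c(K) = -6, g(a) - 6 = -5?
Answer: 435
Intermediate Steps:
g(a) = 1 (g(a) = 6 - 5 = 1)
x = ⅔ (x = -⅓ + (1 + 5)/6 = -⅓ + (⅙)*6 = -⅓ + 1 = ⅔ ≈ 0.66667)
V(M) = -3 + 2*M*(1 - M)/3 (V(M) = -3 + (M*(⅔))*(1 - M) = -3 + (2*M/3)*(1 - M) = -3 + 2*M*(1 - M)/3)
(V(6) + c(-1))*(-15) = ((-3 - ⅔*6² + (⅔)*6) - 6)*(-15) = ((-3 - ⅔*36 + 4) - 6)*(-15) = ((-3 - 24 + 4) - 6)*(-15) = (-23 - 6)*(-15) = -29*(-15) = 435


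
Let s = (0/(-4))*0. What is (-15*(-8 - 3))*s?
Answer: 0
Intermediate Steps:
s = 0 (s = (0*(-1/4))*0 = 0*0 = 0)
(-15*(-8 - 3))*s = -15*(-8 - 3)*0 = -15*(-11)*0 = 165*0 = 0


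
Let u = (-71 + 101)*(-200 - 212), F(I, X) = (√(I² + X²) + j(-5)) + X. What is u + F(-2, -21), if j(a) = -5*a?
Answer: -12356 + √445 ≈ -12335.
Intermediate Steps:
F(I, X) = 25 + X + √(I² + X²) (F(I, X) = (√(I² + X²) - 5*(-5)) + X = (√(I² + X²) + 25) + X = (25 + √(I² + X²)) + X = 25 + X + √(I² + X²))
u = -12360 (u = 30*(-412) = -12360)
u + F(-2, -21) = -12360 + (25 - 21 + √((-2)² + (-21)²)) = -12360 + (25 - 21 + √(4 + 441)) = -12360 + (25 - 21 + √445) = -12360 + (4 + √445) = -12356 + √445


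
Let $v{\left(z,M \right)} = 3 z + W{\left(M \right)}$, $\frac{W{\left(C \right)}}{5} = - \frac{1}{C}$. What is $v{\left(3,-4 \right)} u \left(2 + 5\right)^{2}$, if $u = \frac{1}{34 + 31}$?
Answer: $\frac{2009}{260} \approx 7.7269$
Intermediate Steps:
$W{\left(C \right)} = - \frac{5}{C}$ ($W{\left(C \right)} = 5 \left(- \frac{1}{C}\right) = - \frac{5}{C}$)
$u = \frac{1}{65} \approx 0.015385$
$v{\left(z,M \right)} = - \frac{5}{M} + 3 z$ ($v{\left(z,M \right)} = 3 z - \frac{5}{M} = - \frac{5}{M} + 3 z$)
$v{\left(3,-4 \right)} u \left(2 + 5\right)^{2} = \left(- \frac{5}{-4} + 3 \cdot 3\right) \frac{1}{65} \left(2 + 5\right)^{2} = \left(\left(-5\right) \left(- \frac{1}{4}\right) + 9\right) \frac{1}{65} \cdot 7^{2} = \left(\frac{5}{4} + 9\right) \frac{1}{65} \cdot 49 = \frac{41}{4} \cdot \frac{1}{65} \cdot 49 = \frac{41}{260} \cdot 49 = \frac{2009}{260}$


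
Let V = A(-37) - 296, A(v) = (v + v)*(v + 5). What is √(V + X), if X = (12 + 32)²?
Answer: 2*√1002 ≈ 63.309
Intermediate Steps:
A(v) = 2*v*(5 + v) (A(v) = (2*v)*(5 + v) = 2*v*(5 + v))
V = 2072 (V = 2*(-37)*(5 - 37) - 296 = 2*(-37)*(-32) - 296 = 2368 - 296 = 2072)
X = 1936 (X = 44² = 1936)
√(V + X) = √(2072 + 1936) = √4008 = 2*√1002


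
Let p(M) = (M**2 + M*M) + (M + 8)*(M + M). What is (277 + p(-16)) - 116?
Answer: 929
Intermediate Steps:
p(M) = 2*M**2 + 2*M*(8 + M) (p(M) = (M**2 + M**2) + (8 + M)*(2*M) = 2*M**2 + 2*M*(8 + M))
(277 + p(-16)) - 116 = (277 + 4*(-16)*(4 - 16)) - 116 = (277 + 4*(-16)*(-12)) - 116 = (277 + 768) - 116 = 1045 - 116 = 929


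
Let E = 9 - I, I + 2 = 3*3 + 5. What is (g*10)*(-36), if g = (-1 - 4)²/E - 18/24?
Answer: 3270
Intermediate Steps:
I = 12 (I = -2 + (3*3 + 5) = -2 + (9 + 5) = -2 + 14 = 12)
E = -3 (E = 9 - 1*12 = 9 - 12 = -3)
g = -109/12 (g = (-1 - 4)²/(-3) - 18/24 = (-5)²*(-⅓) - 18*1/24 = 25*(-⅓) - ¾ = -25/3 - ¾ = -109/12 ≈ -9.0833)
(g*10)*(-36) = -109/12*10*(-36) = -545/6*(-36) = 3270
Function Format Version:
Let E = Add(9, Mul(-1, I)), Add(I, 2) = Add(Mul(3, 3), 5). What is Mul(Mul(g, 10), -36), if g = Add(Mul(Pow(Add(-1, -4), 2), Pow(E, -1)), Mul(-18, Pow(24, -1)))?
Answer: 3270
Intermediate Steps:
I = 12 (I = Add(-2, Add(Mul(3, 3), 5)) = Add(-2, Add(9, 5)) = Add(-2, 14) = 12)
E = -3 (E = Add(9, Mul(-1, 12)) = Add(9, -12) = -3)
g = Rational(-109, 12) (g = Add(Mul(Pow(Add(-1, -4), 2), Pow(-3, -1)), Mul(-18, Pow(24, -1))) = Add(Mul(Pow(-5, 2), Rational(-1, 3)), Mul(-18, Rational(1, 24))) = Add(Mul(25, Rational(-1, 3)), Rational(-3, 4)) = Add(Rational(-25, 3), Rational(-3, 4)) = Rational(-109, 12) ≈ -9.0833)
Mul(Mul(g, 10), -36) = Mul(Mul(Rational(-109, 12), 10), -36) = Mul(Rational(-545, 6), -36) = 3270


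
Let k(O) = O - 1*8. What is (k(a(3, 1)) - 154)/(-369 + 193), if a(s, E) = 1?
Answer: 161/176 ≈ 0.91477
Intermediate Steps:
k(O) = -8 + O (k(O) = O - 8 = -8 + O)
(k(a(3, 1)) - 154)/(-369 + 193) = ((-8 + 1) - 154)/(-369 + 193) = (-7 - 154)/(-176) = -161*(-1/176) = 161/176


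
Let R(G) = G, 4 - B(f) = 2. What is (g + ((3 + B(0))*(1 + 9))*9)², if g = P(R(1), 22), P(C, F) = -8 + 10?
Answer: 204304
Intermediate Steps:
B(f) = 2 (B(f) = 4 - 1*2 = 4 - 2 = 2)
P(C, F) = 2
g = 2
(g + ((3 + B(0))*(1 + 9))*9)² = (2 + ((3 + 2)*(1 + 9))*9)² = (2 + (5*10)*9)² = (2 + 50*9)² = (2 + 450)² = 452² = 204304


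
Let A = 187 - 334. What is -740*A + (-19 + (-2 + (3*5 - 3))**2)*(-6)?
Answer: 108294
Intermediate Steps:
A = -147
-740*A + (-19 + (-2 + (3*5 - 3))**2)*(-6) = -740*(-147) + (-19 + (-2 + (3*5 - 3))**2)*(-6) = 108780 + (-19 + (-2 + (15 - 3))**2)*(-6) = 108780 + (-19 + (-2 + 12)**2)*(-6) = 108780 + (-19 + 10**2)*(-6) = 108780 + (-19 + 100)*(-6) = 108780 + 81*(-6) = 108780 - 486 = 108294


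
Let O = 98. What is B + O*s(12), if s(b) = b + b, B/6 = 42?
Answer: 2604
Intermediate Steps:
B = 252 (B = 6*42 = 252)
s(b) = 2*b
B + O*s(12) = 252 + 98*(2*12) = 252 + 98*24 = 252 + 2352 = 2604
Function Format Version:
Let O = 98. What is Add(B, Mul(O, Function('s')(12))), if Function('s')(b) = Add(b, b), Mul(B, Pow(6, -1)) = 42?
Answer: 2604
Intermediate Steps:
B = 252 (B = Mul(6, 42) = 252)
Function('s')(b) = Mul(2, b)
Add(B, Mul(O, Function('s')(12))) = Add(252, Mul(98, Mul(2, 12))) = Add(252, Mul(98, 24)) = Add(252, 2352) = 2604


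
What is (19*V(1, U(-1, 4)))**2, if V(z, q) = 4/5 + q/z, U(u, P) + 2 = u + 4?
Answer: 29241/25 ≈ 1169.6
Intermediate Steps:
U(u, P) = 2 + u (U(u, P) = -2 + (u + 4) = -2 + (4 + u) = 2 + u)
V(z, q) = 4/5 + q/z (V(z, q) = 4*(1/5) + q/z = 4/5 + q/z)
(19*V(1, U(-1, 4)))**2 = (19*(4/5 + (2 - 1)/1))**2 = (19*(4/5 + 1*1))**2 = (19*(4/5 + 1))**2 = (19*(9/5))**2 = (171/5)**2 = 29241/25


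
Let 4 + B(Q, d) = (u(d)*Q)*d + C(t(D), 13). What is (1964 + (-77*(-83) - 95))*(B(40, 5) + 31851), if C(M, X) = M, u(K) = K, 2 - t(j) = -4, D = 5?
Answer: 271365780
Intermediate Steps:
t(j) = 6 (t(j) = 2 - 1*(-4) = 2 + 4 = 6)
B(Q, d) = 2 + Q*d² (B(Q, d) = -4 + ((d*Q)*d + 6) = -4 + ((Q*d)*d + 6) = -4 + (Q*d² + 6) = -4 + (6 + Q*d²) = 2 + Q*d²)
(1964 + (-77*(-83) - 95))*(B(40, 5) + 31851) = (1964 + (-77*(-83) - 95))*((2 + 40*5²) + 31851) = (1964 + (6391 - 95))*((2 + 40*25) + 31851) = (1964 + 6296)*((2 + 1000) + 31851) = 8260*(1002 + 31851) = 8260*32853 = 271365780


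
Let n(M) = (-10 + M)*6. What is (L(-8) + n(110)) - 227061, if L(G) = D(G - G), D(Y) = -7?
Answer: -226468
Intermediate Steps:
L(G) = -7
n(M) = -60 + 6*M
(L(-8) + n(110)) - 227061 = (-7 + (-60 + 6*110)) - 227061 = (-7 + (-60 + 660)) - 227061 = (-7 + 600) - 227061 = 593 - 227061 = -226468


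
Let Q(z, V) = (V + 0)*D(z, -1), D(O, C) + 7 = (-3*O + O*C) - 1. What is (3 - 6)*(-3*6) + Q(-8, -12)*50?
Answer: -14346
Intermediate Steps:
D(O, C) = -8 - 3*O + C*O (D(O, C) = -7 + ((-3*O + O*C) - 1) = -7 + ((-3*O + C*O) - 1) = -7 + (-1 - 3*O + C*O) = -8 - 3*O + C*O)
Q(z, V) = V*(-8 - 4*z) (Q(z, V) = (V + 0)*(-8 - 3*z - z) = V*(-8 - 4*z))
(3 - 6)*(-3*6) + Q(-8, -12)*50 = (3 - 6)*(-3*6) - 4*(-12)*(2 - 8)*50 = -3*(-18) - 4*(-12)*(-6)*50 = 54 - 288*50 = 54 - 14400 = -14346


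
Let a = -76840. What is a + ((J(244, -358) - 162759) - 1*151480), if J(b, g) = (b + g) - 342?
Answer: -391535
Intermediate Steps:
J(b, g) = -342 + b + g
a + ((J(244, -358) - 162759) - 1*151480) = -76840 + (((-342 + 244 - 358) - 162759) - 1*151480) = -76840 + ((-456 - 162759) - 151480) = -76840 + (-163215 - 151480) = -76840 - 314695 = -391535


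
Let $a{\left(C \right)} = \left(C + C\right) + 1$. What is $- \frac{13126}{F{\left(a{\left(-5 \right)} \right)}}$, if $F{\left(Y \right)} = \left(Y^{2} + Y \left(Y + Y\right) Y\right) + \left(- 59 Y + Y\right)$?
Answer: $\frac{13126}{855} \approx 15.352$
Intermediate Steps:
$a{\left(C \right)} = 1 + 2 C$ ($a{\left(C \right)} = 2 C + 1 = 1 + 2 C$)
$F{\left(Y \right)} = Y^{2} - 58 Y + 2 Y^{3}$ ($F{\left(Y \right)} = \left(Y^{2} + Y 2 Y Y\right) - 58 Y = \left(Y^{2} + 2 Y^{2} Y\right) - 58 Y = \left(Y^{2} + 2 Y^{3}\right) - 58 Y = Y^{2} - 58 Y + 2 Y^{3}$)
$- \frac{13126}{F{\left(a{\left(-5 \right)} \right)}} = - \frac{13126}{\left(1 + 2 \left(-5\right)\right) \left(-58 + \left(1 + 2 \left(-5\right)\right) + 2 \left(1 + 2 \left(-5\right)\right)^{2}\right)} = - \frac{13126}{\left(1 - 10\right) \left(-58 + \left(1 - 10\right) + 2 \left(1 - 10\right)^{2}\right)} = - \frac{13126}{\left(-9\right) \left(-58 - 9 + 2 \left(-9\right)^{2}\right)} = - \frac{13126}{\left(-9\right) \left(-58 - 9 + 2 \cdot 81\right)} = - \frac{13126}{\left(-9\right) \left(-58 - 9 + 162\right)} = - \frac{13126}{\left(-9\right) 95} = - \frac{13126}{-855} = \left(-13126\right) \left(- \frac{1}{855}\right) = \frac{13126}{855}$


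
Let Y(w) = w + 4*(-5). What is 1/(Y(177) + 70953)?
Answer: 1/71110 ≈ 1.4063e-5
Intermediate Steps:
Y(w) = -20 + w (Y(w) = w - 20 = -20 + w)
1/(Y(177) + 70953) = 1/((-20 + 177) + 70953) = 1/(157 + 70953) = 1/71110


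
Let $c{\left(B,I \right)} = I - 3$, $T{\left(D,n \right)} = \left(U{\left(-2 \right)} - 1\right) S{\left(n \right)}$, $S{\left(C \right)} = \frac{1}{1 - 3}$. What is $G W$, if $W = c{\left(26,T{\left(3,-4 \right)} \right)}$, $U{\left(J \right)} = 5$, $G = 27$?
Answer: $-135$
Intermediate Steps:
$S{\left(C \right)} = - \frac{1}{2}$ ($S{\left(C \right)} = \frac{1}{-2} = - \frac{1}{2}$)
$T{\left(D,n \right)} = -2$ ($T{\left(D,n \right)} = \left(5 - 1\right) \left(- \frac{1}{2}\right) = 4 \left(- \frac{1}{2}\right) = -2$)
$c{\left(B,I \right)} = -3 + I$
$W = -5$ ($W = -3 - 2 = -5$)
$G W = 27 \left(-5\right) = -135$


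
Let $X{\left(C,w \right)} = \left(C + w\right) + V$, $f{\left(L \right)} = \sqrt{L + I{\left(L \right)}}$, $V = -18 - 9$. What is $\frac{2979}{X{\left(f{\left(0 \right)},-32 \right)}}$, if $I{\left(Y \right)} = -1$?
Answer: $- \frac{175761}{3482} - \frac{2979 i}{3482} \approx -50.477 - 0.85554 i$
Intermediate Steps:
$V = -27$ ($V = -18 - 9 = -27$)
$f{\left(L \right)} = \sqrt{-1 + L}$ ($f{\left(L \right)} = \sqrt{L - 1} = \sqrt{-1 + L}$)
$X{\left(C,w \right)} = -27 + C + w$ ($X{\left(C,w \right)} = \left(C + w\right) - 27 = -27 + C + w$)
$\frac{2979}{X{\left(f{\left(0 \right)},-32 \right)}} = \frac{2979}{-27 + \sqrt{-1 + 0} - 32} = \frac{2979}{-27 + \sqrt{-1} - 32} = \frac{2979}{-27 + i - 32} = \frac{2979}{-59 + i} = 2979 \frac{-59 - i}{3482} = \frac{2979 \left(-59 - i\right)}{3482}$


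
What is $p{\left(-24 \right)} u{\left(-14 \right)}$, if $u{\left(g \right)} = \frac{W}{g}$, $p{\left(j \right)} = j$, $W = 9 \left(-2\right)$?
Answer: $- \frac{216}{7} \approx -30.857$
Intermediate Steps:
$W = -18$
$u{\left(g \right)} = - \frac{18}{g}$
$p{\left(-24 \right)} u{\left(-14 \right)} = - 24 \left(- \frac{18}{-14}\right) = - 24 \left(\left(-18\right) \left(- \frac{1}{14}\right)\right) = \left(-24\right) \frac{9}{7} = - \frac{216}{7}$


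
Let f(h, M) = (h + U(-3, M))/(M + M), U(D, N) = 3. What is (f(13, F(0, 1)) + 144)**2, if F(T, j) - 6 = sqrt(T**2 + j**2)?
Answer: 1032256/49 ≈ 21066.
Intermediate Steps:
F(T, j) = 6 + sqrt(T**2 + j**2)
f(h, M) = (3 + h)/(2*M) (f(h, M) = (h + 3)/(M + M) = (3 + h)/((2*M)) = (3 + h)*(1/(2*M)) = (3 + h)/(2*M))
(f(13, F(0, 1)) + 144)**2 = ((3 + 13)/(2*(6 + sqrt(0**2 + 1**2))) + 144)**2 = ((1/2)*16/(6 + sqrt(0 + 1)) + 144)**2 = ((1/2)*16/(6 + sqrt(1)) + 144)**2 = ((1/2)*16/(6 + 1) + 144)**2 = ((1/2)*16/7 + 144)**2 = ((1/2)*(1/7)*16 + 144)**2 = (8/7 + 144)**2 = (1016/7)**2 = 1032256/49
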